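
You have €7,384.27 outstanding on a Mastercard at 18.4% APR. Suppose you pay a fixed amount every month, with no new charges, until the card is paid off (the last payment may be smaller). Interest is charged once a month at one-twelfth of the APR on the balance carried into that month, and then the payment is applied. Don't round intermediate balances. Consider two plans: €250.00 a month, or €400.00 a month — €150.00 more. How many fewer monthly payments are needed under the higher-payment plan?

18 fewer payments

Monthly rate r = 18.4%/12 = 1.53333% = 0.0153333.
At €250.00/mo: n = ⌈−ln(1 − rB₀/P)/ln(1+r)⌉ = 40 payments (last €159.23); total interest = total paid − €7,384.27 = €2,524.96.
At €400.00/mo: 22 payments (last €347.64); total interest €1,363.37.
Payments saved = 40 − 22 = 18.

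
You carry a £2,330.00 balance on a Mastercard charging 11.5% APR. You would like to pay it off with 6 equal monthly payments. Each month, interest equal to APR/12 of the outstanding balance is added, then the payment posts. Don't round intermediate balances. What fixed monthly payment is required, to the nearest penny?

£401.46

Monthly rate r = 11.5%/12 = 0.958333% = 0.00958333.
Level-payment amortization: P = B₀·r / (1 − (1+r)^(−n)) = 2330.00·0.00958333 / (1 − 1.00958^(−6)).
Denominator 1 − (1+r)^(−6) = 0.055619599.
P = 22.3292 / 0.055619599 ≈ 401.46.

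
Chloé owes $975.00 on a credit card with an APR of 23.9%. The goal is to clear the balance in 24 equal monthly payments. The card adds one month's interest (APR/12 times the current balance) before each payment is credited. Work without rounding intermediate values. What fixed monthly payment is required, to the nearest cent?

Monthly rate r = 23.9%/12 = 1.99167% = 0.0199167.
Level-payment amortization: P = B₀·r / (1 − (1+r)^(−n)) = 975.00·0.0199167 / (1 − 1.01992^(−24)).
Denominator 1 − (1+r)^(−24) = 0.377058204.
P = 19.4187 / 0.377058204 ≈ 51.50.

$51.50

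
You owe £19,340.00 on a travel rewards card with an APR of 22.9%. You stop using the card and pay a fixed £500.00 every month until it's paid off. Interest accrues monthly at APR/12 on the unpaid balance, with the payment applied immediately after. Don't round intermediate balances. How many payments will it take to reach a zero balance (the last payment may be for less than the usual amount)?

71 months

Monthly rate r = 22.9%/12 = 1.90833% = 0.0190833.
Recurrence: B ← B·(1+r) − £500.00.
Month 1: interest £369.07; balance after payment £19,209.07.
Month 2: interest £366.57; balance after payment £19,075.64.
Closed form: n = −ln(1 − rB₀/P)/ln(1+r) = −ln(0.26186)/ln(1.01908) ≈ 70.884, so the balance reaches zero during payment 71.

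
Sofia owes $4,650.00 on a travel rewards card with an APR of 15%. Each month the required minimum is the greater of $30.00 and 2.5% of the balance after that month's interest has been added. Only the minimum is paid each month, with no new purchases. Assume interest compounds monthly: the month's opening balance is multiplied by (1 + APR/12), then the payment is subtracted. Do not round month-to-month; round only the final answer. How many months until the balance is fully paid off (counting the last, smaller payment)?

161 months

Monthly rate r = 15%/12 = 1.25% = 0.0125.
While 2.5% of the post-interest balance exceeds $30.00, each month B ← (B·(1+r))·(1 − 0.025), i.e. B shrinks by the factor (1+r)·0.975 = 0.98719.
This holds for months 1–107. Entering month 108 the balance is $1,170.08; 2.5% of the post-interest balance is now below $30.00, so the flat $30.00 minimum applies from here.
From month 108 a fixed $30.00 at rate r clears $1,170.08 in 54 more payments. Total: 107 + 54 = 161 months.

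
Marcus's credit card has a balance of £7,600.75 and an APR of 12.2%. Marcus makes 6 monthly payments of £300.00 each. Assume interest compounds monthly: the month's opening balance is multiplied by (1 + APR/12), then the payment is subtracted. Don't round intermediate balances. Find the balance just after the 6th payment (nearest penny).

£6,229.97

Monthly rate r = 12.2%/12 = 1.01667% = 0.0101667.
Each month: B ← B·(1+r) − £300.00.
Month 1: interest £77.27; balance after payment £7,378.02.
Month 2: interest £75.01; balance after payment £7,153.03.
Month 3: interest £72.72; balance after payment £6,925.76.
Month 4: interest £70.41; balance after payment £6,696.17.
Month 5: interest £68.08; balance after payment £6,464.25.
Month 6: interest £65.72; balance after payment £6,229.97.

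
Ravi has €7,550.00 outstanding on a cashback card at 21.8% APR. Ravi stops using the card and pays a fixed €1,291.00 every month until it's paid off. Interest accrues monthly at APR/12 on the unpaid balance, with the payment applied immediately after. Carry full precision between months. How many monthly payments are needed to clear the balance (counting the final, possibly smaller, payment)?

Monthly rate r = 21.8%/12 = 1.81667% = 0.0181667.
Recurrence: B ← B·(1+r) − €1,291.00.
Month 1: interest €137.16; balance after payment €6,396.16.
Month 2: interest €116.20; balance after payment €5,221.36.
Closed form: n = −ln(1 − rB₀/P)/ln(1+r) = −ln(0.89376)/ln(1.01817) ≈ 6.239, so the balance reaches zero during payment 7.

7 months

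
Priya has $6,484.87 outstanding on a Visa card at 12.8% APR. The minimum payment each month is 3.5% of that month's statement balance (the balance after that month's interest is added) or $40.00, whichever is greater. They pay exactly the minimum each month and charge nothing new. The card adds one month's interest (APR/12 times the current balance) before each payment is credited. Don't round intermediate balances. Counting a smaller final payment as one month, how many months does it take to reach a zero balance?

104 months

Monthly rate r = 12.8%/12 = 1.06667% = 0.0106667.
While 3.5% of the post-interest balance exceeds $40.00, each month B ← (B·(1+r))·(1 − 0.035), i.e. B shrinks by the factor (1+r)·0.965 = 0.97529.
This holds for months 1–70. Entering month 71 the balance is $1,125.56; 3.5% of the post-interest balance is now below $40.00, so the flat $40.00 minimum applies from here.
From month 71 a fixed $40.00 at rate r clears $1,125.56 in 34 more payments. Total: 70 + 34 = 104 months.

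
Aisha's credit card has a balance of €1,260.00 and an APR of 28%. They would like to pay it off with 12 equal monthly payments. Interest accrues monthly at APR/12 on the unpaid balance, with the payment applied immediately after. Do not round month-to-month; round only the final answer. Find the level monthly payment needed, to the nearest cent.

€121.60

Monthly rate r = 28%/12 = 2.33333% = 0.0233333.
Level-payment amortization: P = B₀·r / (1 − (1+r)^(−n)) = 1260.00·0.0233333 / (1 − 1.02333^(−12)).
Denominator 1 − (1+r)^(−12) = 0.241781196.
P = 29.4 / 0.241781196 ≈ 121.60.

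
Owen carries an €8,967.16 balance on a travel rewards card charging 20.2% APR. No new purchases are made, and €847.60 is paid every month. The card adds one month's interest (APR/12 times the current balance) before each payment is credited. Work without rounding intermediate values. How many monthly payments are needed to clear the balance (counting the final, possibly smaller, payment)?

Monthly rate r = 20.2%/12 = 1.68333% = 0.0168333.
Recurrence: B ← B·(1+r) − €847.60.
Month 1: interest €150.95; balance after payment €8,270.51.
Month 2: interest €139.22; balance after payment €7,562.13.
Closed form: n = −ln(1 − rB₀/P)/ln(1+r) = −ln(0.82191)/ln(1.01683) ≈ 11.749, so the balance reaches zero during payment 12.

12 payments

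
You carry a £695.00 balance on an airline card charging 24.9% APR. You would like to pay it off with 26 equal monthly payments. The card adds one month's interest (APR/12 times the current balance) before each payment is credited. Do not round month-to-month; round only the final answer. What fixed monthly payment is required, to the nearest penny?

£34.86

Monthly rate r = 24.9%/12 = 2.075% = 0.02075.
Level-payment amortization: P = B₀·r / (1 − (1+r)^(−n)) = 695.00·0.02075 / (1 − 1.02075^(−26)).
Denominator 1 − (1+r)^(−26) = 0.413732396.
P = 14.4212 / 0.413732396 ≈ 34.86.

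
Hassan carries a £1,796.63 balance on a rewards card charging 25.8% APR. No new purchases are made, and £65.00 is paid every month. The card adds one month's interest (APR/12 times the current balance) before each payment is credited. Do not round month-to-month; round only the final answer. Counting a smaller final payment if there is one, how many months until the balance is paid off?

43 payments

Monthly rate r = 25.8%/12 = 2.15% = 0.0215.
Recurrence: B ← B·(1+r) − £65.00.
Month 1: interest £38.63; balance after payment £1,770.26.
Month 2: interest £38.06; balance after payment £1,743.32.
Closed form: n = −ln(1 − rB₀/P)/ln(1+r) = −ln(0.40573)/ln(1.0215) ≈ 42.406, so the balance reaches zero during payment 43.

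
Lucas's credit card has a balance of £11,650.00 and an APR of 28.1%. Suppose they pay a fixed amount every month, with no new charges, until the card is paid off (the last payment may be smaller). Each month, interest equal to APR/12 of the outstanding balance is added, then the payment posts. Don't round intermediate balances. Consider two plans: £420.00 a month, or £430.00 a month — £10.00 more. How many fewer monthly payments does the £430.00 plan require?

2 fewer payments

Monthly rate r = 28.1%/12 = 2.34167% = 0.0234167.
At £420.00/mo: n = ⌈−ln(1 − rB₀/P)/ln(1+r)⌉ = 46 payments (last £126.02); total interest = total paid − £11,650.00 = £7,376.02.
At £430.00/mo: 44 payments (last £205.30); total interest £7,045.30.
Payments saved = 46 − 44 = 2.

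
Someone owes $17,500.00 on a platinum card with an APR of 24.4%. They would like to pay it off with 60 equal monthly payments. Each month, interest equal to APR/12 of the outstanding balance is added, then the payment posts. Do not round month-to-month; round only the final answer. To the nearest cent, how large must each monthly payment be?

Monthly rate r = 24.4%/12 = 2.03333% = 0.0203333.
Level-payment amortization: P = B₀·r / (1 − (1+r)^(−n)) = 17500.00·0.0203333 / (1 − 1.02033^(−60)).
Denominator 1 − (1+r)^(−60) = 0.701134691.
P = 355.833 / 0.701134691 ≈ 507.51.

$507.51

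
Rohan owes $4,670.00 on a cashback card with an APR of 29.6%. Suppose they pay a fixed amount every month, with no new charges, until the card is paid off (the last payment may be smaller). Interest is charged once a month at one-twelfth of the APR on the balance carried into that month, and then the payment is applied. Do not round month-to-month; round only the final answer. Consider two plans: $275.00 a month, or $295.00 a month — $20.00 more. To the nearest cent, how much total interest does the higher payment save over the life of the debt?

Monthly rate r = 29.6%/12 = 2.46667% = 0.0246667.
At $275.00/mo: n = ⌈−ln(1 − rB₀/P)/ln(1+r)⌉ = 23 payments (last $76.56); total interest = total paid − $4,670.00 = $1,456.56.
At $295.00/mo: 21 payments (last $94.56); total interest $1,324.56.
Interest saved = $1,456.56 − $1,324.56 = $132.00.

$132.00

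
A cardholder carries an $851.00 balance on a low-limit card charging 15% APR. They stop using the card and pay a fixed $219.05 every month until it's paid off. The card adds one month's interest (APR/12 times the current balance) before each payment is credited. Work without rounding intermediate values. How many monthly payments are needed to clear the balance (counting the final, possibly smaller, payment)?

Monthly rate r = 15%/12 = 1.25% = 0.0125.
Recurrence: B ← B·(1+r) − $219.05.
Month 1: interest $10.64; balance after payment $642.59.
Month 2: interest $8.03; balance after payment $431.57.
Month 3: interest $5.39; balance after payment $217.91.
Month 4: interest $2.72; balance after payment $1.59.
Month 5: interest $0.02; balance after payment $0.00.

5 months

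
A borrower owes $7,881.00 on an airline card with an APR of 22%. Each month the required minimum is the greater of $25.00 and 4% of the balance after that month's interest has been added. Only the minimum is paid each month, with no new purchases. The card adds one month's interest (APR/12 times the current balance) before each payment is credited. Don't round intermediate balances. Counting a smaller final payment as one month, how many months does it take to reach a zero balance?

Monthly rate r = 22%/12 = 1.83333% = 0.0183333.
While 4% of the post-interest balance exceeds $25.00, each month B ← (B·(1+r))·(1 − 0.04), i.e. B shrinks by the factor (1+r)·0.96 = 0.9776.
This holds for months 1–113. Entering month 114 the balance is $609.25; 4% of the post-interest balance is now below $25.00, so the flat $25.00 minimum applies from here.
From month 114 a fixed $25.00 at rate r clears $609.25 in 33 more payments. Total: 113 + 33 = 146 months.

146 months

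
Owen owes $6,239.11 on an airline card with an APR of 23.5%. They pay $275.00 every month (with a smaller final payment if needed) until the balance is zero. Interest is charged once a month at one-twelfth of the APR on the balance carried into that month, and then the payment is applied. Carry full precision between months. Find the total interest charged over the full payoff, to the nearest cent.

Monthly rate r = 23.5%/12 = 1.95833% = 0.0195833.
Payoff takes n = ⌈−ln(1 − rB₀/P)/ln(1+r)⌉ = ⌈30.294⌉ = 31 payments; the last is $81.46.
Total paid = 30·$275.00 + $81.46 = $8,331.46.
Total interest = total paid − principal = $8,331.46 − $6,239.11 = $2,092.35.

$2,092.35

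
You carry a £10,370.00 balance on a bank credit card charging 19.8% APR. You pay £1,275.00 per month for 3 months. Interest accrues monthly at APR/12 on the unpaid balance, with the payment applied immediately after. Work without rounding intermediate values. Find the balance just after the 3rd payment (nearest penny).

£7,003.37

Monthly rate r = 19.8%/12 = 1.65% = 0.0165.
Each month: B ← B·(1+r) − £1,275.00.
Month 1: interest £171.11; balance after payment £9,266.10.
Month 2: interest £152.89; balance after payment £8,144.00.
Month 3: interest £134.38; balance after payment £7,003.37.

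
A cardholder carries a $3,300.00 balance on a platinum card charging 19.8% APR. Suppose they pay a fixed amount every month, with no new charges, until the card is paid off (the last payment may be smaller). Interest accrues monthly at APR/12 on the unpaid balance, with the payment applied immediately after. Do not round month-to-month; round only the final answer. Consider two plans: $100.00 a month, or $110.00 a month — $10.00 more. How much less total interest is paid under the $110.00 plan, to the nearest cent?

$212.78

Monthly rate r = 19.8%/12 = 1.65% = 0.0165.
At $100.00/mo: n = ⌈−ln(1 − rB₀/P)/ln(1+r)⌉ = 49 payments (last $5.07); total interest = total paid − $3,300.00 = $1,505.07.
At $110.00/mo: 42 payments (last $82.29); total interest $1,292.29.
Interest saved = $1,505.07 − $1,292.29 = $212.78.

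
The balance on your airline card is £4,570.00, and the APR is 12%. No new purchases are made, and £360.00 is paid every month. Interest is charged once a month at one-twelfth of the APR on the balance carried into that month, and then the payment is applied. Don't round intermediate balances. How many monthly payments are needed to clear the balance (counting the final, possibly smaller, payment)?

Monthly rate r = 12%/12 = 1% = 0.01.
Recurrence: B ← B·(1+r) − £360.00.
Month 1: interest £45.70; balance after payment £4,255.70.
Month 2: interest £42.56; balance after payment £3,938.26.
Closed form: n = −ln(1 − rB₀/P)/ln(1+r) = −ln(0.87306)/ln(1.01) ≈ 13.643, so the balance reaches zero during payment 14.

14 payments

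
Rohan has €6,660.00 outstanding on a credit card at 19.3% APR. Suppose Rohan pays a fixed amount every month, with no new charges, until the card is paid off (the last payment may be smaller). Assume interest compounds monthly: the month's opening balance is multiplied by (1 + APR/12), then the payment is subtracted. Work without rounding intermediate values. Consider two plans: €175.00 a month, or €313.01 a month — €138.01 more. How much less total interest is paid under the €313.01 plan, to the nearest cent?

€2,169.01

Monthly rate r = 19.3%/12 = 1.60833% = 0.0160833.
At €175.00/mo: n = ⌈−ln(1 − rB₀/P)/ln(1+r)⌉ = 60 payments (last €61.79); total interest = total paid − €6,660.00 = €3,726.79.
At €313.01/mo: 27 payments (last €79.52); total interest €1,557.78.
Interest saved = €3,726.79 − €1,557.78 = €2,169.01.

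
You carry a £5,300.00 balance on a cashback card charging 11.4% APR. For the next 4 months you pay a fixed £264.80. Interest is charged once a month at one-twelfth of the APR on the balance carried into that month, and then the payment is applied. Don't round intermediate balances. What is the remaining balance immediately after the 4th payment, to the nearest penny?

Monthly rate r = 11.4%/12 = 0.95% = 0.0095.
Each month: B ← B·(1+r) − £264.80.
Month 1: interest £50.35; balance after payment £5,085.55.
Month 2: interest £48.31; balance after payment £4,869.06.
Month 3: interest £46.26; balance after payment £4,650.52.
Month 4: interest £44.18; balance after payment £4,429.90.

£4,429.90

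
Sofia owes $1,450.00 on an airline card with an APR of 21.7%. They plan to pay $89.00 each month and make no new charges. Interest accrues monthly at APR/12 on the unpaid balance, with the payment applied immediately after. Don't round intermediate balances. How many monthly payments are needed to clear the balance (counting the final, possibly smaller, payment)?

20 months

Monthly rate r = 21.7%/12 = 1.80833% = 0.0180833.
Recurrence: B ← B·(1+r) − $89.00.
Month 1: interest $26.22; balance after payment $1,387.22.
Month 2: interest $25.09; balance after payment $1,323.31.
Closed form: n = −ln(1 − rB₀/P)/ln(1+r) = −ln(0.70538)/ln(1.01808) ≈ 19.474, so the balance reaches zero during payment 20.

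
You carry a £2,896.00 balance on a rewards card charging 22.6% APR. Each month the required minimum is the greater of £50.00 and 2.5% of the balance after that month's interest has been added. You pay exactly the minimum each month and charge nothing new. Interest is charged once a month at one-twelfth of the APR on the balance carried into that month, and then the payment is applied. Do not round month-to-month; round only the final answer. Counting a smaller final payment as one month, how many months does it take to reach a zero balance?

131 months

Monthly rate r = 22.6%/12 = 1.88333% = 0.0188333.
While 2.5% of the post-interest balance exceeds £50.00, each month B ← (B·(1+r))·(1 − 0.025), i.e. B shrinks by the factor (1+r)·0.975 = 0.99336.
This holds for months 1–59. Entering month 60 the balance is £1,955.04; 2.5% of the post-interest balance is now below £50.00, so the flat £50.00 minimum applies from here.
From month 60 a fixed £50.00 at rate r clears £1,955.04 in 72 more payments. Total: 59 + 72 = 131 months.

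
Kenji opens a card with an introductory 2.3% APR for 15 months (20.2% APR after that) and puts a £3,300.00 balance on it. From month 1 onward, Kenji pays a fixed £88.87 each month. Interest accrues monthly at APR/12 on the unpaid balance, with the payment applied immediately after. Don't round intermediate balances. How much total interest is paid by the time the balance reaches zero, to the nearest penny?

Promo months 1–15 at r₀ = 2.3%/12 = 0.00191667; months 16+ at r₁ = 20.2%/12 = 0.0168333.
After month 15: iterate B ← B·(1+r₀) − £88.87 for 15 months → £2,045.07.
Then at r₁ with £88.87/mo: n₂ = −ln(1 − r₁·B/P)/ln(1+r₁) ≈ 29.35 → 30 more payments.
Total paid = 44·£88.87 + £31.51 = £3,941.79; interest = £3,941.79 − £3,300.00 = £641.79.

£641.79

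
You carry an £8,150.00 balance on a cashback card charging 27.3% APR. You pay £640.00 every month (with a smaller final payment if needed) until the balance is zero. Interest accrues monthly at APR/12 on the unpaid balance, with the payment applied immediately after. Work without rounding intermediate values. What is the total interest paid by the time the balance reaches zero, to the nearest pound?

£1,584

Monthly rate r = 27.3%/12 = 2.275% = 0.02275.
Payoff takes n = ⌈−ln(1 − rB₀/P)/ln(1+r)⌉ = ⌈15.207⌉ = 16 payments; the last is £133.52.
Total paid = 15·£640.00 + £133.52 = £9,733.52.
Total interest = total paid − principal = £9,733.52 − £8,150.00 = £1,583.52.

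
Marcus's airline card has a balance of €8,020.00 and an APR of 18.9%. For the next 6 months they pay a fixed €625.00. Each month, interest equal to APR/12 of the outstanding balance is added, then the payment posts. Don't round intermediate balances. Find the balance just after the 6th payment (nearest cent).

Monthly rate r = 18.9%/12 = 1.575% = 0.01575.
Each month: B ← B·(1+r) − €625.00.
Month 1: interest €126.31; balance after payment €7,521.31.
Month 2: interest €118.46; balance after payment €7,014.78.
Month 3: interest €110.48; balance after payment €6,500.26.
Month 4: interest €102.38; balance after payment €5,977.64.
Month 5: interest €94.15; balance after payment €5,446.79.
Month 6: interest €85.79; balance after payment €4,907.57.

€4,907.57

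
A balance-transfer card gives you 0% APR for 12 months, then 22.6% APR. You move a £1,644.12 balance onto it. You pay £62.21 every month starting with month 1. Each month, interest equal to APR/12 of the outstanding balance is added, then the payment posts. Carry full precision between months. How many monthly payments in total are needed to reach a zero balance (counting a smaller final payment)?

Promo months 1–12 at r₀ = 0%/12 = 0; months 13+ at r₁ = 22.6%/12 = 0.0188333.
After month 12 (no interest yet): B = £1,644.12 − 12·£62.21 = £897.60.
Then at r₁ with £62.21/mo: n₂ = −ln(1 − r₁·B/P)/ln(1+r₁) ≈ 16.99 → 17 more payments.

29 payments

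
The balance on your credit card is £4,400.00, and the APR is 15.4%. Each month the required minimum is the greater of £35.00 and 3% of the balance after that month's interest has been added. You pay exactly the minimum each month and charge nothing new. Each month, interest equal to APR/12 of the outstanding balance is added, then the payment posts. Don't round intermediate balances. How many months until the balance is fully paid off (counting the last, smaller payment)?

119 months

Monthly rate r = 15.4%/12 = 1.28333% = 0.0128333.
While 3% of the post-interest balance exceeds £35.00, each month B ← (B·(1+r))·(1 − 0.03), i.e. B shrinks by the factor (1+r)·0.97 = 0.98245.
This holds for months 1–76. Entering month 77 the balance is £1,145.49; 3% of the post-interest balance is now below £35.00, so the flat £35.00 minimum applies from here.
From month 77 a fixed £35.00 at rate r clears £1,145.49 in 43 more payments. Total: 76 + 43 = 119 months.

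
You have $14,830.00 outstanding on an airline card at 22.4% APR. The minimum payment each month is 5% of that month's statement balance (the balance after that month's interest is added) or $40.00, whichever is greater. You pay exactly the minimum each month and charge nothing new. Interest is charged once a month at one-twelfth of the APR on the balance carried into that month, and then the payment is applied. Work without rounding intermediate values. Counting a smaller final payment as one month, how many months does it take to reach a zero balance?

Monthly rate r = 22.4%/12 = 1.86667% = 0.0186667.
While 5% of the post-interest balance exceeds $40.00, each month B ← (B·(1+r))·(1 − 0.05), i.e. B shrinks by the factor (1+r)·0.95 = 0.96773.
This holds for months 1–90. Entering month 91 the balance is $774.74; 5% of the post-interest balance is now below $40.00, so the flat $40.00 minimum applies from here.
From month 91 a fixed $40.00 at rate r clears $774.74 in 25 more payments. Total: 90 + 25 = 115 months.

115 months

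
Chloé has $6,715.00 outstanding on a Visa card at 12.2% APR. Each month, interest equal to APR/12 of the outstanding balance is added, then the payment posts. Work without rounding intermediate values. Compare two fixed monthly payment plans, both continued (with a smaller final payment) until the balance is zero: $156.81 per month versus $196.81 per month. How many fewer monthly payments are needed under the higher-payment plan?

Monthly rate r = 12.2%/12 = 1.01667% = 0.0101667.
At $156.81/mo: n = ⌈−ln(1 − rB₀/P)/ln(1+r)⌉ = 57 payments (last $79.45); total interest = total paid − $6,715.00 = $2,145.81.
At $196.81/mo: 43 payments (last $22.44); total interest $1,573.46.
Payments saved = 57 − 43 = 14.

14 fewer payments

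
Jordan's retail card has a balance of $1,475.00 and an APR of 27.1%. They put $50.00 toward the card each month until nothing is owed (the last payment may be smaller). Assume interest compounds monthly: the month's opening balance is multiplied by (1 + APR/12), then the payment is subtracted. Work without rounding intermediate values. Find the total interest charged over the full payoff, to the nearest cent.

Monthly rate r = 27.1%/12 = 2.25833% = 0.0225833.
Payoff takes n = ⌈−ln(1 − rB₀/P)/ln(1+r)⌉ = ⌈49.133⌉ = 50 payments; the last is $6.70.
Total paid = 49·$50.00 + $6.70 = $2,456.70.
Total interest = total paid − principal = $2,456.70 − $1,475.00 = $981.70.

$981.70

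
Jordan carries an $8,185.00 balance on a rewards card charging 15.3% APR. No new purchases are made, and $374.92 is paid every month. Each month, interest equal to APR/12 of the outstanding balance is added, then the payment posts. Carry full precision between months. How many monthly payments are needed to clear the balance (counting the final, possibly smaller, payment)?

Monthly rate r = 15.3%/12 = 1.275% = 0.01275.
Recurrence: B ← B·(1+r) − $374.92.
Month 1: interest $104.36; balance after payment $7,914.44.
Month 2: interest $100.91; balance after payment $7,640.43.
Closed form: n = −ln(1 − rB₀/P)/ln(1+r) = −ln(0.72165)/ln(1.01275) ≈ 25.748, so the balance reaches zero during payment 26.

26 months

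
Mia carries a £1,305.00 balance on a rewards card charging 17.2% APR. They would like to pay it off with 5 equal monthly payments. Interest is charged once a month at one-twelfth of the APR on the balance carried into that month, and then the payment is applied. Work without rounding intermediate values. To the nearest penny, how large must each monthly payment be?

Monthly rate r = 17.2%/12 = 1.43333% = 0.0143333.
Level-payment amortization: P = B₀·r / (1 − (1+r)^(−n)) = 1305.00·0.0143333 / (1 − 1.01433^(−5)).
Denominator 1 − (1+r)^(−5) = 0.0686851846.
P = 18.705 / 0.0686851846 ≈ 272.33.

£272.33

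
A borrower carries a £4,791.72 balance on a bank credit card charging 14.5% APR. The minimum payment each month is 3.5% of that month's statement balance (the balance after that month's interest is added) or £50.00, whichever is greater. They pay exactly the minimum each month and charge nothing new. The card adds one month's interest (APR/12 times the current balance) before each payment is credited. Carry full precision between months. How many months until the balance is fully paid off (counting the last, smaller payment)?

87 months

Monthly rate r = 14.5%/12 = 1.20833% = 0.0120833.
While 3.5% of the post-interest balance exceeds £50.00, each month B ← (B·(1+r))·(1 − 0.035), i.e. B shrinks by the factor (1+r)·0.965 = 0.97666.
This holds for months 1–52. Entering month 53 the balance is £1,403.32; 3.5% of the post-interest balance is now below £50.00, so the flat £50.00 minimum applies from here.
From month 53 a fixed £50.00 at rate r clears £1,403.32 in 35 more payments. Total: 52 + 35 = 87 months.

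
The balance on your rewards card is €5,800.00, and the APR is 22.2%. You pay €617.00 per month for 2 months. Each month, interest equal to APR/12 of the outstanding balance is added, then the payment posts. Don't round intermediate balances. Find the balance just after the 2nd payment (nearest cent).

€4,771.17

Monthly rate r = 22.2%/12 = 1.85% = 0.0185.
Each month: B ← B·(1+r) − €617.00.
Month 1: interest €107.30; balance after payment €5,290.30.
Month 2: interest €97.87; balance after payment €4,771.17.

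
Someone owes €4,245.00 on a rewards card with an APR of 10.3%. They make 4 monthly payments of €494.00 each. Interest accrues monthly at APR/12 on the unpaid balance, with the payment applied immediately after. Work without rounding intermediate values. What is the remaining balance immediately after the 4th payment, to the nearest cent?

€2,391.05

Monthly rate r = 10.3%/12 = 0.858333% = 0.00858333.
Each month: B ← B·(1+r) − €494.00.
Month 1: interest €36.44; balance after payment €3,787.44.
Month 2: interest €32.51; balance after payment €3,325.95.
Month 3: interest €28.55; balance after payment €2,860.49.
Month 4: interest €24.55; balance after payment €2,391.05.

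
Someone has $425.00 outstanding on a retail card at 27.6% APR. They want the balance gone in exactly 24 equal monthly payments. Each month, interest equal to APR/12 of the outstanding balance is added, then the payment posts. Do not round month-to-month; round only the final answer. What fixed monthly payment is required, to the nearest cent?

$23.24

Monthly rate r = 27.6%/12 = 2.3% = 0.023.
Level-payment amortization: P = B₀·r / (1 − (1+r)^(−n)) = 425.00·0.023 / (1 − 1.023^(−24)).
Denominator 1 − (1+r)^(−24) = 0.420591595.
P = 9.775 / 0.420591595 ≈ 23.24.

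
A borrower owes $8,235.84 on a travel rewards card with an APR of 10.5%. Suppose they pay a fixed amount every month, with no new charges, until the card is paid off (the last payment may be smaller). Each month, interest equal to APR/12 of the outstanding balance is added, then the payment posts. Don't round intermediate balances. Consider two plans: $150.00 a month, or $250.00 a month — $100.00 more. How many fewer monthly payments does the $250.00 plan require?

Monthly rate r = 10.5%/12 = 0.875% = 0.00875.
At $150.00/mo: n = ⌈−ln(1 − rB₀/P)/ln(1+r)⌉ = 76 payments (last $23.27); total interest = total paid − $8,235.84 = $3,037.43.
At $250.00/mo: 40 payments (last $7.75); total interest $1,521.91.
Payments saved = 76 − 40 = 36.

36 fewer payments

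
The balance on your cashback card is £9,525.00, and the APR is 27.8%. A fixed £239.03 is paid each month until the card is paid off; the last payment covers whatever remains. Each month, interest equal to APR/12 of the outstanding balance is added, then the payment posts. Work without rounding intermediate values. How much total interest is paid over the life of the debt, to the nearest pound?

£17,256

Monthly rate r = 27.8%/12 = 2.31667% = 0.0231667.
Payoff takes n = ⌈−ln(1 − rB₀/P)/ln(1+r)⌉ = ⌈112.041⌉ = 113 payments; the last is £9.90.
Total paid = 112·£239.03 + £9.90 = £26,781.26.
Total interest = total paid − principal = £26,781.26 − £9,525.00 = £17,256.26.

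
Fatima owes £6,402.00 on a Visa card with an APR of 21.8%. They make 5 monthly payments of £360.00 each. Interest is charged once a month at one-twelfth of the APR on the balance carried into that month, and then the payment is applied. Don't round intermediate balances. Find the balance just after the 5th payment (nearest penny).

£5,138.43

Monthly rate r = 21.8%/12 = 1.81667% = 0.0181667.
Each month: B ← B·(1+r) − £360.00.
Month 1: interest £116.30; balance after payment £6,158.30.
Month 2: interest £111.88; balance after payment £5,910.18.
Month 3: interest £107.37; balance after payment £5,657.55.
Month 4: interest £102.78; balance after payment £5,400.33.
Month 5: interest £98.11; balance after payment £5,138.43.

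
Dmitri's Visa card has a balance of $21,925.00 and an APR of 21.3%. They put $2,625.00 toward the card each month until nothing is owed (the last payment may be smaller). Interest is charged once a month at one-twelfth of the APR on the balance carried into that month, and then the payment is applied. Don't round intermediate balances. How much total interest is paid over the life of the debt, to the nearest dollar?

Monthly rate r = 21.3%/12 = 1.775% = 0.01775.
Payoff takes n = ⌈−ln(1 − rB₀/P)/ln(1+r)⌉ = ⌈9.120⌉ = 10 payments; the last is $318.60.
Total paid = 9·$2,625.00 + $318.60 = $23,943.60.
Total interest = total paid − principal = $23,943.60 − $21,925.00 = $2,018.60.

$2,019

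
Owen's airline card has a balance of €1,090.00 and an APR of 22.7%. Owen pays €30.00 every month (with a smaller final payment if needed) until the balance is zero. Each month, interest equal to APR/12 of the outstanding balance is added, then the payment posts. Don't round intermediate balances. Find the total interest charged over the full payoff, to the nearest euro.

Monthly rate r = 22.7%/12 = 1.89167% = 0.0189167.
Payoff takes n = ⌈−ln(1 − rB₀/P)/ln(1+r)⌉ = ⌈62.035⌉ = 63 payments; the last is €1.05.
Total paid = 62·€30.00 + €1.05 = €1,861.05.
Total interest = total paid − principal = €1,861.05 − €1,090.00 = €771.05.

€771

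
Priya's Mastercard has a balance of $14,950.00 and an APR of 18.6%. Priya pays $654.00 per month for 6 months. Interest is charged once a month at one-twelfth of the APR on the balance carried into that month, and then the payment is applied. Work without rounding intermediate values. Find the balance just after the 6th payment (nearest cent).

Monthly rate r = 18.6%/12 = 1.55% = 0.0155.
Each month: B ← B·(1+r) − $654.00.
Month 1: interest $231.73; balance after payment $14,527.73.
Month 2: interest $225.18; balance after payment $14,098.90.
Month 3: interest $218.53; balance after payment $13,663.44.
Month 4: interest $211.78; balance after payment $13,221.22.
Month 5: interest $204.93; balance after payment $12,772.15.
Month 6: interest $197.97; balance after payment $12,316.12.

$12,316.12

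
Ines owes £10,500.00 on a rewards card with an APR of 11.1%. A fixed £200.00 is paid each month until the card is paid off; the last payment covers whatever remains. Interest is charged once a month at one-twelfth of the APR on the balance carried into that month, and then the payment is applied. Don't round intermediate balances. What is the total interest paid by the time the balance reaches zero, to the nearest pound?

£3,941

Monthly rate r = 11.1%/12 = 0.925% = 0.00925.
Payoff takes n = ⌈−ln(1 − rB₀/P)/ln(1+r)⌉ = ⌈72.202⌉ = 73 payments; the last is £40.64.
Total paid = 72·£200.00 + £40.64 = £14,440.64.
Total interest = total paid − principal = £14,440.64 − £10,500.00 = £3,940.64.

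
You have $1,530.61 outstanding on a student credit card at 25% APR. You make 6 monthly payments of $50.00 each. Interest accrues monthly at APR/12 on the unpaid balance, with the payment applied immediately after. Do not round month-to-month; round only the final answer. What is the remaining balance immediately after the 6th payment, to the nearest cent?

$1,416.12

Monthly rate r = 25%/12 = 2.08333% = 0.0208333.
Each month: B ← B·(1+r) − $50.00.
Month 1: interest $31.89; balance after payment $1,512.50.
Month 2: interest $31.51; balance after payment $1,494.01.
Month 3: interest $31.13; balance after payment $1,475.13.
Month 4: interest $30.73; balance after payment $1,455.87.
Month 5: interest $30.33; balance after payment $1,436.20.
Month 6: interest $29.92; balance after payment $1,416.12.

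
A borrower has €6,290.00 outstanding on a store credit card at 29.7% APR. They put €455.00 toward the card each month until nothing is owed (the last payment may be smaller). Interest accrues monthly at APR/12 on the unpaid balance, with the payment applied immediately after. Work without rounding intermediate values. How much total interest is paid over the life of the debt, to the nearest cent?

Monthly rate r = 29.7%/12 = 2.475% = 0.02475.
Payoff takes n = ⌈−ln(1 − rB₀/P)/ln(1+r)⌉ = ⌈17.129⌉ = 18 payments; the last is €59.22.
Total paid = 17·€455.00 + €59.22 = €7,794.22.
Total interest = total paid − principal = €7,794.22 − €6,290.00 = €1,504.22.

€1,504.22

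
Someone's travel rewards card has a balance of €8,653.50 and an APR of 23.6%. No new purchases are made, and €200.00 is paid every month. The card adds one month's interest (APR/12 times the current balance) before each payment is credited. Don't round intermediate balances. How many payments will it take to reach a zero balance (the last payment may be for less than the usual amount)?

Monthly rate r = 23.6%/12 = 1.96667% = 0.0196667.
Recurrence: B ← B·(1+r) − €200.00.
Month 1: interest €170.19; balance after payment €8,623.69.
Month 2: interest €169.60; balance after payment €8,593.28.
Closed form: n = −ln(1 − rB₀/P)/ln(1+r) = −ln(0.14907)/ln(1.01967) ≈ 97.728, so the balance reaches zero during payment 98.

98 months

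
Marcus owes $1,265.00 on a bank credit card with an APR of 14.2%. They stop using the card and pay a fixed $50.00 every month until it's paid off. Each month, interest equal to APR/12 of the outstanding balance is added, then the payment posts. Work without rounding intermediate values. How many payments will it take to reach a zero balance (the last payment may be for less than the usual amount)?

Monthly rate r = 14.2%/12 = 1.18333% = 0.0118333.
Recurrence: B ← B·(1+r) − $50.00.
Month 1: interest $14.97; balance after payment $1,229.97.
Month 2: interest $14.55; balance after payment $1,194.52.
Closed form: n = −ln(1 − rB₀/P)/ln(1+r) = −ln(0.70062)/ln(1.01183) ≈ 30.245, so the balance reaches zero during payment 31.

31 months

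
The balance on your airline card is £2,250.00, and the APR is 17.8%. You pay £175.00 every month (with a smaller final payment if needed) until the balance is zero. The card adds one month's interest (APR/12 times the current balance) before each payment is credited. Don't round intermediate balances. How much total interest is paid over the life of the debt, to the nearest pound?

£265

Monthly rate r = 17.8%/12 = 1.48333% = 0.0148333.
Payoff takes n = ⌈−ln(1 − rB₀/P)/ln(1+r)⌉ = ⌈14.371⌉ = 15 payments; the last is £65.21.
Total paid = 14·£175.00 + £65.21 = £2,515.21.
Total interest = total paid − principal = £2,515.21 − £2,250.00 = £265.21.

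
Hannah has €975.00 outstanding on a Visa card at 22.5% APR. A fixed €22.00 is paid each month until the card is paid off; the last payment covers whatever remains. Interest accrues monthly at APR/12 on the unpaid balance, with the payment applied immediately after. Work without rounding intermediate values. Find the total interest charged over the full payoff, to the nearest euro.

€1,130

Monthly rate r = 22.5%/12 = 1.875% = 0.01875.
Payoff takes n = ⌈−ln(1 − rB₀/P)/ln(1+r)⌉ = ⌈95.694⌉ = 96 payments; the last is €15.32.
Total paid = 95·€22.00 + €15.32 = €2,105.32.
Total interest = total paid − principal = €2,105.32 − €975.00 = €1,130.32.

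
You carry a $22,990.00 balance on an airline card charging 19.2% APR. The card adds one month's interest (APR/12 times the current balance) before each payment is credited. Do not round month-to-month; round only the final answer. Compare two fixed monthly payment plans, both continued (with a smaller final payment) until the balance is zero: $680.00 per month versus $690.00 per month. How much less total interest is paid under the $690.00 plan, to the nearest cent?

Monthly rate r = 19.2%/12 = 1.6% = 0.016.
At $680.00/mo: n = ⌈−ln(1 − rB₀/P)/ln(1+r)⌉ = 50 payments (last $33.79); total interest = total paid − $22,990.00 = $10,363.79.
At $690.00/mo: 48 payments (last $678.03); total interest $10,118.03.
Interest saved = $10,363.79 − $10,118.03 = $245.76.

$245.76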